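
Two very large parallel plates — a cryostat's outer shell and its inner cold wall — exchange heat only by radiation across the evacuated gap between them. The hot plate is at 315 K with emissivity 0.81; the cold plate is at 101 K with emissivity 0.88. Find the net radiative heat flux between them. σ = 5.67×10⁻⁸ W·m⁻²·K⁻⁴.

q ≈ 403 W/m²

For two infinite grey parallel plates, q = σ(T₁⁴ − T₂⁴)/(1/ε₁ + 1/ε₂ − 1).
T₁⁴ − T₂⁴ = 9.846×10⁹ − 1.041×10⁸ = 9.742×10⁹ K⁴.
1/ε₁ + 1/ε₂ − 1 = 1.235 + 1.136 − 1 = 1.371.
q = 5.67×10⁻⁸ × 9.742×10⁹ / 1.371.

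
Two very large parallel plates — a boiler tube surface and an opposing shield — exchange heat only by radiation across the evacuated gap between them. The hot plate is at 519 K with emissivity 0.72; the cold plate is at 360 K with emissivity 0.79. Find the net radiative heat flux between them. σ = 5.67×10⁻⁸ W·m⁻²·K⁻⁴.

q ≈ 1910 W/m²

For two infinite grey parallel plates, q = σ(T₁⁴ − T₂⁴)/(1/ε₁ + 1/ε₂ − 1).
T₁⁴ − T₂⁴ = 7.256×10¹⁰ − 1.680×10¹⁰ = 5.576×10¹⁰ K⁴.
1/ε₁ + 1/ε₂ − 1 = 1.389 + 1.266 − 1 = 1.655.
q = 5.67×10⁻⁸ × 5.576×10¹⁰ / 1.655.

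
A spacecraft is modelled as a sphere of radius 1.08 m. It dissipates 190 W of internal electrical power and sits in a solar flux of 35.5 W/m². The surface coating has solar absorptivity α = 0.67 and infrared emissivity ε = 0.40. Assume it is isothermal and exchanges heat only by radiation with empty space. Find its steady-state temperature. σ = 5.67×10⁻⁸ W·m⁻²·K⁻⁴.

T ≈ 170 K

At steady state, absorbed solar power + internal power = radiated power.
Absorbed: α·S·A_cross = 0.67·35.5·3.664 = 87.16 W (cross-section πr²).
Total input = 87.16 + 190 = 277.2 W.
Radiated: εσ·A_surf·T⁴ with A_surf = 4πr² = 14.66 m².
T⁴ = 277.2/(0.40·5.67×10⁻⁸·14.66) = 8.337×10⁸ K⁴.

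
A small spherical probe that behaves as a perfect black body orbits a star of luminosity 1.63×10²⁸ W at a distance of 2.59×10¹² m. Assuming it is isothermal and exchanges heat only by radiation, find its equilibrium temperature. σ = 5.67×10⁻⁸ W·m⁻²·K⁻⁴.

T ≈ 171 K

First find the stellar flux at distance d: S = L/(4πd²) = 1.63×10²⁸/(4π·(2.59×10¹²)²) = 193.4 W/m².
For an isothermal sphere, absorbed (1−a)S·πr² = emitted σ·4πr²·T⁴, so T⁴ = (1−a)S/(4σ).
T⁴ = 1.00·193.4/(4·5.67×10⁻⁸) = 8.526×10⁸ K⁴.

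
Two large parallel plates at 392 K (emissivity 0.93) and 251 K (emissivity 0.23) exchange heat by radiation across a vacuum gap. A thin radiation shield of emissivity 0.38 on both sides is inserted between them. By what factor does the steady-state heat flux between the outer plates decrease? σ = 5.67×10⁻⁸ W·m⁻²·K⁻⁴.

factor ≈ 1.96

Without shield: q₀ = σΔ(T⁴)/(1/ε₁+1/ε₂−1) with denominator 4.423.
With shield the two gaps are in series; the resistances add: (1/ε₁+1/ε_s−1)+(1/ε_s+1/ε₂−1) = 2.707+5.979 = 8.686.
Heat-flux ratio q₀/q = 8.686/4.423.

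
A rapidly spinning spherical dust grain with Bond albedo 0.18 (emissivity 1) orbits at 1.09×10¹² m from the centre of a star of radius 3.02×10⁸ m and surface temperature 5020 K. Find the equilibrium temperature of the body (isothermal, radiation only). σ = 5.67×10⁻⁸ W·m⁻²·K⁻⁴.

The star's surface emits σT_*⁴; at distance d the flux is S = σT_*⁴(R_*/d)².
S = 5.67×10⁻⁸·(5020)⁴·(3.02×10⁸/1.09×10¹²)² = 2.764 W/m².
For an isothermal sphere T⁴ = (1−a)S/(4σ) = 9.994×10⁶ K⁴.

T ≈ 56.2 K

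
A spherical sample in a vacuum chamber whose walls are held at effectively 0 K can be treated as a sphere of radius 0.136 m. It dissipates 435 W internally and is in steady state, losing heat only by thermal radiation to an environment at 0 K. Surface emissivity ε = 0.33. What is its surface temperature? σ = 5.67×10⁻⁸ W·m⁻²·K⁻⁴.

T ≈ 562 K

Steady state: internal power = radiated power, P = εσA T⁴.
Radiating area A = 4πr² = 0.2324 m².
T⁴ = P/(εσA) = 435/(0.33·5.67×10⁻⁸·0.2324) = 1.000×10¹¹ K⁴.
T = (1.000×10¹¹)^(1/4).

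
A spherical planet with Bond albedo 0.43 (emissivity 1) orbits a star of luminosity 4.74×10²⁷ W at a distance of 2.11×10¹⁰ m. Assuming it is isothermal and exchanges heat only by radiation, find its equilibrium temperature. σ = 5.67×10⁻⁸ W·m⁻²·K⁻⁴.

T ≈ 1210 K

First find the stellar flux at distance d: S = L/(4πd²) = 4.74×10²⁷/(4π·(2.11×10¹⁰)²) = 8.472×10⁵ W/m².
For an isothermal sphere, absorbed (1−a)S·πr² = emitted σ·4πr²·T⁴, so T⁴ = (1−a)S/(4σ).
T⁴ = 0.570·8.472×10⁵/(4·5.67×10⁻⁸) = 2.129×10¹² K⁴.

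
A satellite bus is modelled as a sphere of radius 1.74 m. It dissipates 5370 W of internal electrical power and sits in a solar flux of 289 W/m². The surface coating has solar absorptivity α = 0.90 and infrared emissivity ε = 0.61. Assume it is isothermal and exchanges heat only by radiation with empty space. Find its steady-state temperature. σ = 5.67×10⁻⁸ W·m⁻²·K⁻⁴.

At steady state, absorbed solar power + internal power = radiated power.
Absorbed: α·S·A_cross = 0.90·289·9.511 = 2474 W (cross-section πr²).
Total input = 2474 + 5370 = 7844 W.
Radiated: εσ·A_surf·T⁴ with A_surf = 4πr² = 38.05 m².
T⁴ = 7844/(0.61·5.67×10⁻⁸·38.05) = 5.961×10⁹ K⁴.

T ≈ 278 K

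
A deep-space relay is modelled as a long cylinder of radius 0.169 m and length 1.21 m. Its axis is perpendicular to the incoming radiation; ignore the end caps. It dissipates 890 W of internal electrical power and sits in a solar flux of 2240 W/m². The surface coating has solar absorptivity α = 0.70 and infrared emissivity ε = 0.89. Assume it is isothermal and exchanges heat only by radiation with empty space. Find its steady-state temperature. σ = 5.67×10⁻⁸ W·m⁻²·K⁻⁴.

T ≈ 392 K

At steady state, absorbed solar power + internal power = radiated power.
Absorbed: α·S·A_cross = 0.70·2240·0.4090 = 641.3 W (cross-section 2rL).
Total input = 641.3 + 890 = 1531 W.
Radiated: εσ·A_surf·T⁴ with A_surf = 2πrL = 1.285 m².
T⁴ = 1531/(0.89·5.67×10⁻⁸·1.285) = 2.362×10¹⁰ K⁴.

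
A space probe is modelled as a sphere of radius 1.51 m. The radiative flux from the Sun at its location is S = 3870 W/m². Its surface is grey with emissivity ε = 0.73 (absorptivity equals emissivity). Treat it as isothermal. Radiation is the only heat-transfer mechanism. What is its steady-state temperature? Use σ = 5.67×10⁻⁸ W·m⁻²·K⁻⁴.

At equilibrium, absorbed power = emitted power.
Absorbing cross-section = πr² = 7.163 m²; emitting surface = 4πr² = 28.65 m² (ratio 4).
εS·A_cross = εσ·A_surf·T⁴  ⇒  T⁴ = S/(4σ)   (ε cancels).
T⁴ = 3870/(4·5.67×10⁻⁸) = 1.706×10¹⁰ K⁴.
T = (1.706×10¹⁰)^(1/4).

T ≈ 361 K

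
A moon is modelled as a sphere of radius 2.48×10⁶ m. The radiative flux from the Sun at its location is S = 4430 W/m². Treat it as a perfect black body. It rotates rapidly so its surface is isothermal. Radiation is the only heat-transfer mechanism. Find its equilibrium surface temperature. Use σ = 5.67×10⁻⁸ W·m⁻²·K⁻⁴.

T ≈ 374 K

At equilibrium, absorbed power = emitted power.
Absorbing cross-section = πr² = 1.932×10¹³ m²; emitting surface = 4πr² = 7.729×10¹³ m² (ratio 4).
S·A_cross = εσ·A_surf·T⁴  ⇒  T⁴ = S/(4σ).
T⁴ = 1.00·4430/(4·5.67×10⁻⁸) = 1.953×10¹⁰ K⁴.
T = (1.953×10¹⁰)^(1/4).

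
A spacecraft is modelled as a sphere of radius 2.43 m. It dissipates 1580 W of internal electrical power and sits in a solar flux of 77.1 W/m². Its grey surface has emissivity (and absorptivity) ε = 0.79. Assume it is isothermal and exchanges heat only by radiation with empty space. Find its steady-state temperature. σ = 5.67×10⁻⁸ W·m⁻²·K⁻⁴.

At steady state, absorbed solar power + internal power = radiated power.
Absorbed: α·S·A_cross = 0.79·77.1·18.55 = 1130 W (cross-section πr²).
Total input = 1130 + 1580 = 2710 W.
Radiated: εσ·A_surf·T⁴ with A_surf = 4πr² = 74.20 m².
T⁴ = 2710/(0.79·5.67×10⁻⁸·74.20) = 8.153×10⁸ K⁴.

T ≈ 169 K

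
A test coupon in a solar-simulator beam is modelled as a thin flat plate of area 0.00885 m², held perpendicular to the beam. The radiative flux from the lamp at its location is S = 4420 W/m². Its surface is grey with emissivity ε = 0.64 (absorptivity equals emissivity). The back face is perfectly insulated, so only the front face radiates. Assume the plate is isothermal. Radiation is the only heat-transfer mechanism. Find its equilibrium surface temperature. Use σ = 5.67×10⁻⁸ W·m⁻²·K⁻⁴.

T ≈ 528 K

At equilibrium, absorbed power = emitted power.
Absorbing cross-section = A = 0.008850 m²; emitting surface = A = 0.008850 m² (ratio 1).
εS·A_cross = εσ·A_surf·T⁴  ⇒  T⁴ = S/(1σ)   (ε cancels).
T⁴ = 4420/(1·5.67×10⁻⁸) = 7.795×10¹⁰ K⁴.
T = (7.795×10¹⁰)^(1/4).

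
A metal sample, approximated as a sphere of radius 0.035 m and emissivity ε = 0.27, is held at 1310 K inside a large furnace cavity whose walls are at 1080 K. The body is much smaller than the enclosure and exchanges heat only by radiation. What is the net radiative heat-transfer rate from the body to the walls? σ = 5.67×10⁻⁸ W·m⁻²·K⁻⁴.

P_net ≈ 373 W

For a small grey body in a large enclosure: P_net = εσA(T_body⁴ − T_wall⁴).
A = 4πr² = 0.01539 m²; T_body⁴ − T_wall⁴ = 2.945×10¹² − 1.360×10¹² = 1.585×10¹² K⁴.
|P_net| = 0.27·5.67×10⁻⁸·0.01539·1.585×10¹².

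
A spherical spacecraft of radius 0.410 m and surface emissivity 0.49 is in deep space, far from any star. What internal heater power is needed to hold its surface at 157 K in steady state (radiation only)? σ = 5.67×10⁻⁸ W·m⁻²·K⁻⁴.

P = εσ·4πr²·T⁴.
4πr² = 2.112 m²; T⁴ = 6.076×10⁸ K⁴.
P = 0.49·5.67×10⁻⁸·2.112·6.076×10⁸.

P ≈ 35.7 W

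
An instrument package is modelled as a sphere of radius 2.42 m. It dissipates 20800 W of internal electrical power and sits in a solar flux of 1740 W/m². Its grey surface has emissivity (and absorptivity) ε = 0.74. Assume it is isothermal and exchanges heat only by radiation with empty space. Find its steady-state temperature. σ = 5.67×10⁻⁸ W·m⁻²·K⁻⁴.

T ≈ 346 K

At steady state, absorbed solar power + internal power = radiated power.
Absorbed: α·S·A_cross = 0.74·1740·18.40 = 23690 W (cross-section πr²).
Total input = 23690 + 20800 = 44490 W.
Radiated: εσ·A_surf·T⁴ with A_surf = 4πr² = 73.59 m².
T⁴ = 44490/(0.74·5.67×10⁻⁸·73.59) = 1.441×10¹⁰ K⁴.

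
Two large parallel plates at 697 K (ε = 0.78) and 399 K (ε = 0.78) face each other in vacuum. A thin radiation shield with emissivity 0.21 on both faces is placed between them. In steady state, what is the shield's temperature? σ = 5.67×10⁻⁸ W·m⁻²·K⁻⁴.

In steady state the net flux on the hot side equals that on the cold side.
σ(T₁⁴−T_s⁴)/D₁ = σ(T_s⁴−T₂⁴)/D₂, with D₁ = 1/ε₁+1/ε_s−1 = 5.044, D₂ = 1/ε_s+1/ε₂−1 = 5.044.
Solve for T_s⁴: T_s⁴ = (D₂·T₁⁴ + D₁·T₂⁴)/(D₁+D₂) = 1.307×10¹¹ K⁴.

T_s ≈ 601 K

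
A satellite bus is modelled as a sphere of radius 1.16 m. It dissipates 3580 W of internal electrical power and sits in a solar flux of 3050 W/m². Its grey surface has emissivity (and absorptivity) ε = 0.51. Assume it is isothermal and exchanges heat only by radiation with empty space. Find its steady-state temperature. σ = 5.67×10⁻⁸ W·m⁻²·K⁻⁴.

At steady state, absorbed solar power + internal power = radiated power.
Absorbed: α·S·A_cross = 0.51·3050·4.227 = 6576 W (cross-section πr²).
Total input = 6576 + 3580 = 10160 W.
Radiated: εσ·A_surf·T⁴ with A_surf = 4πr² = 16.91 m².
T⁴ = 10160/(0.51·5.67×10⁻⁸·16.91) = 2.077×10¹⁰ K⁴.

T ≈ 380 K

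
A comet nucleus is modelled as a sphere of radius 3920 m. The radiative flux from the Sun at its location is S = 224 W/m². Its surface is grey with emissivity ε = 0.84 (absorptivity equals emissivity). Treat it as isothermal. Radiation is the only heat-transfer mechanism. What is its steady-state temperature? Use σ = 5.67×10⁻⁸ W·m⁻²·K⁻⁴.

At equilibrium, absorbed power = emitted power.
Absorbing cross-section = πr² = 4.827×10⁷ m²; emitting surface = 4πr² = 1.931×10⁸ m² (ratio 4).
εS·A_cross = εσ·A_surf·T⁴  ⇒  T⁴ = S/(4σ)   (ε cancels).
T⁴ = 224/(4·5.67×10⁻⁸) = 9.877×10⁸ K⁴.
T = (9.877×10⁸)^(1/4).

T ≈ 177 K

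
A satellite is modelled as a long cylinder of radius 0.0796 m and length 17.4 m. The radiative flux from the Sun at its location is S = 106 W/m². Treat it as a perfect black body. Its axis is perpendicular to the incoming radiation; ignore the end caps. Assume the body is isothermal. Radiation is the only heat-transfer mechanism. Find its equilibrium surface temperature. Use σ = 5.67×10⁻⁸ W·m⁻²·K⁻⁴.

T ≈ 156 K

At equilibrium, absorbed power = emitted power.
Absorbing cross-section = 2rL = 2.770 m²; emitting surface = 2πrL = 8.702 m² (ratio π).
S·A_cross = εσ·A_surf·T⁴  ⇒  T⁴ = S/(πσ).
T⁴ = 1.00·106/(π·5.67×10⁻⁸) = 5.951×10⁸ K⁴.
T = (5.951×10⁸)^(1/4).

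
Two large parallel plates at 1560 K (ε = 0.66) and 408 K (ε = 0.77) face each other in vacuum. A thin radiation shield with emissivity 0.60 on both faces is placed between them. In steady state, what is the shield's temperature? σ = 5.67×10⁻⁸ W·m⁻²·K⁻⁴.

T_s ≈ 1300 K

In steady state the net flux on the hot side equals that on the cold side.
σ(T₁⁴−T_s⁴)/D₁ = σ(T_s⁴−T₂⁴)/D₂, with D₁ = 1/ε₁+1/ε_s−1 = 2.182, D₂ = 1/ε_s+1/ε₂−1 = 1.965.
Solve for T_s⁴: T_s⁴ = (D₂·T₁⁴ + D₁·T₂⁴)/(D₁+D₂) = 2.821×10¹² K⁴.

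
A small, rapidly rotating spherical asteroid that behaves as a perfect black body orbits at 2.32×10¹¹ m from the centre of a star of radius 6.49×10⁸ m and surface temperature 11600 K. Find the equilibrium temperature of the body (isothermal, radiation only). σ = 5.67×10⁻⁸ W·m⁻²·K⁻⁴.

The star's surface emits σT_*⁴; at distance d the flux is S = σT_*⁴(R_*/d)².
S = 5.67×10⁻⁸·(11600)⁴·(6.49×10⁸/2.32×10¹¹)² = 8034 W/m².
For an isothermal sphere T⁴ = (1−a)S/(4σ) = 3.542×10¹⁰ K⁴.

T ≈ 434 K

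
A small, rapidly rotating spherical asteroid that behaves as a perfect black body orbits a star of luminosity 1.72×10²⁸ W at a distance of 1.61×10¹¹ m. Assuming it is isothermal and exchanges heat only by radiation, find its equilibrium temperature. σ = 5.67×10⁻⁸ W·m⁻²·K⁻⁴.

T ≈ 695 K

First find the stellar flux at distance d: S = L/(4πd²) = 1.72×10²⁸/(4π·(1.61×10¹¹)²) = 52800 W/m².
For an isothermal sphere, absorbed (1−a)S·πr² = emitted σ·4πr²·T⁴, so T⁴ = (1−a)S/(4σ).
T⁴ = 1.00·52800/(4·5.67×10⁻⁸) = 2.328×10¹¹ K⁴.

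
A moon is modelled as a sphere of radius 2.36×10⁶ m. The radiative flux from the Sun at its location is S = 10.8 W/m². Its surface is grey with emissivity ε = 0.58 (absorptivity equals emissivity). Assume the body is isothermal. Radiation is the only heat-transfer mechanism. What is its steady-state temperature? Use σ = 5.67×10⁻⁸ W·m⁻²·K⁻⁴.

At equilibrium, absorbed power = emitted power.
Absorbing cross-section = πr² = 1.750×10¹³ m²; emitting surface = 4πr² = 6.999×10¹³ m² (ratio 4).
εS·A_cross = εσ·A_surf·T⁴  ⇒  T⁴ = S/(4σ)   (ε cancels).
T⁴ = 10.8/(4·5.67×10⁻⁸) = 4.762×10⁷ K⁴.
T = (4.762×10⁷)^(1/4).

T ≈ 83.1 K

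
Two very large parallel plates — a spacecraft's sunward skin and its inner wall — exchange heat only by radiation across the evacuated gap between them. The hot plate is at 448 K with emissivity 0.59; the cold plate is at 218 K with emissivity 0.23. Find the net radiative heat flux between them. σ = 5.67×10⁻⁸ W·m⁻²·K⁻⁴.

q ≈ 428 W/m²

For two infinite grey parallel plates, q = σ(T₁⁴ − T₂⁴)/(1/ε₁ + 1/ε₂ − 1).
T₁⁴ − T₂⁴ = 4.028×10¹⁰ − 2.259×10⁹ = 3.802×10¹⁰ K⁴.
1/ε₁ + 1/ε₂ − 1 = 1.695 + 4.348 − 1 = 5.043.
q = 5.67×10⁻⁸ × 3.802×10¹⁰ / 5.043.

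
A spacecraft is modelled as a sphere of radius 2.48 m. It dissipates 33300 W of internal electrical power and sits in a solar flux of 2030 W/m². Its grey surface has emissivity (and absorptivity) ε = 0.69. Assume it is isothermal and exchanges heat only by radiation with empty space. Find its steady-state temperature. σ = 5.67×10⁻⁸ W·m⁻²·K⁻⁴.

T ≈ 376 K

At steady state, absorbed solar power + internal power = radiated power.
Absorbed: α·S·A_cross = 0.69·2030·19.32 = 27060 W (cross-section πr²).
Total input = 27060 + 33300 = 60360 W.
Radiated: εσ·A_surf·T⁴ with A_surf = 4πr² = 77.29 m².
T⁴ = 60360/(0.69·5.67×10⁻⁸·77.29) = 1.996×10¹⁰ K⁴.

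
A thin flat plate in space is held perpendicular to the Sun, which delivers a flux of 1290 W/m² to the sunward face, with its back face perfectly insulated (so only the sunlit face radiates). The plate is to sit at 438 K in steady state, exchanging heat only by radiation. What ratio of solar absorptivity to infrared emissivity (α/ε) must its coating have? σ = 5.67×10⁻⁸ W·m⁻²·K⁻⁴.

Balance: αS·A = εσ·1A·T⁴ ⇒ α/ε = σT⁴/S.
α/ε = 5.67×10⁻⁸·(438)⁴/1290 = 5.67×10⁻⁸·3.680×10¹⁰/1290.

α/ε ≈ 1.62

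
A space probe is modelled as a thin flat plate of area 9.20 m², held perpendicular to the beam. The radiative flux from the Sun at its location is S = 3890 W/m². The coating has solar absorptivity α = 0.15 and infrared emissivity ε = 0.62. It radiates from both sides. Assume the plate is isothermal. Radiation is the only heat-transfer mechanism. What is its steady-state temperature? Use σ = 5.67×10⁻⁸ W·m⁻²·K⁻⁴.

T ≈ 302 K

At equilibrium, absorbed power = emitted power.
Absorbing cross-section = A = 9.200 m²; emitting surface = 2A = 18.40 m² (ratio 2).
αS·A_cross = εσ·A_surf·T⁴  ⇒  T⁴ = αS/(ε·2σ).
T⁴ = 0.150·3890/(0.62·2·5.67×10⁻⁸) = 8.299×10⁹ K⁴.
T = (8.299×10⁹)^(1/4).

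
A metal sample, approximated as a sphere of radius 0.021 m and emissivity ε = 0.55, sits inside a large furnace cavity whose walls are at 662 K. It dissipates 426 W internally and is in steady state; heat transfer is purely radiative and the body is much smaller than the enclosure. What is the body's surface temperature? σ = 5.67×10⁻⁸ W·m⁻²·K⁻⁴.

For a small grey body in a large enclosure, net radiated power = εσA(T⁴ − T_w⁴).
Steady state: P = εσA(T⁴ − T_w⁴) with A = 4πr² = 0.005542 m².
T⁴ = P/(εσA) + T_w⁴ = 426/(0.55·5.67×10⁻⁸·0.005542) + (662)⁴
    = 2.465×10¹² + 1.921×10¹¹ = 2.657×10¹² K⁴.

T ≈ 1280 K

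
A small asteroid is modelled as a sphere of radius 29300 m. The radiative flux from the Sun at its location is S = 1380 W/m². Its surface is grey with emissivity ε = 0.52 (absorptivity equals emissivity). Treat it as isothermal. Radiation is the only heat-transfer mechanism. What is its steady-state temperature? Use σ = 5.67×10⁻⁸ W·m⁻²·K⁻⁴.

T ≈ 279 K

At equilibrium, absorbed power = emitted power.
Absorbing cross-section = πr² = 2.697×10⁹ m²; emitting surface = 4πr² = 1.079×10¹⁰ m² (ratio 4).
εS·A_cross = εσ·A_surf·T⁴  ⇒  T⁴ = S/(4σ)   (ε cancels).
T⁴ = 1380/(4·5.67×10⁻⁸) = 6.085×10⁹ K⁴.
T = (6.085×10⁹)^(1/4).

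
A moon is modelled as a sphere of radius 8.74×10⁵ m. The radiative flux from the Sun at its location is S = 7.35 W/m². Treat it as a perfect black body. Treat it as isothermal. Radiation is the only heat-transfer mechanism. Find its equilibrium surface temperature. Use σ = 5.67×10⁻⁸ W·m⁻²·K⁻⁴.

T ≈ 75.5 K

At equilibrium, absorbed power = emitted power.
Absorbing cross-section = πr² = 2.400×10¹² m²; emitting surface = 4πr² = 9.599×10¹² m² (ratio 4).
S·A_cross = εσ·A_surf·T⁴  ⇒  T⁴ = S/(4σ).
T⁴ = 1.00·7.35/(4·5.67×10⁻⁸) = 3.241×10⁷ K⁴.
T = (3.241×10⁷)^(1/4).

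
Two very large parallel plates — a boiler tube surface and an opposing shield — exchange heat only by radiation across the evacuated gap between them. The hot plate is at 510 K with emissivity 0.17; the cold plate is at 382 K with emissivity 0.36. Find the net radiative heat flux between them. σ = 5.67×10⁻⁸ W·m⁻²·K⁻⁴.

For two infinite grey parallel plates, q = σ(T₁⁴ − T₂⁴)/(1/ε₁ + 1/ε₂ − 1).
T₁⁴ − T₂⁴ = 6.765×10¹⁰ − 2.129×10¹⁰ = 4.636×10¹⁰ K⁴.
1/ε₁ + 1/ε₂ − 1 = 5.882 + 2.778 − 1 = 7.660.
q = 5.67×10⁻⁸ × 4.636×10¹⁰ / 7.660.

q ≈ 343 W/m²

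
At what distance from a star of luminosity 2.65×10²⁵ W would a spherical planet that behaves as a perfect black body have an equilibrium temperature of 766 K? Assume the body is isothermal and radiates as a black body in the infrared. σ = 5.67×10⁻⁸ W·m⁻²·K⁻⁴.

d ≈ 5.20×10⁹ m

For an isothermal black-emitting sphere, (1−a)S·πr² = σ·4πr²·T⁴ ⇒ S = 4σT⁴/(1−a).
S = 4·5.67×10⁻⁸·(766)⁴/1.00 = 78080 W/m².
Flux falls as S = L/(4πd²), so d = √(L/(4πS)) = √(2.65×10²⁵/(4π·78080)).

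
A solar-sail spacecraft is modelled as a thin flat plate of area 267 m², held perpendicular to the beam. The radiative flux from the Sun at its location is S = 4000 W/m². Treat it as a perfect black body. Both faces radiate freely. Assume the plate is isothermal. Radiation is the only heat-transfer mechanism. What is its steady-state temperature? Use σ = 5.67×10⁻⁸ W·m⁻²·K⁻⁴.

At equilibrium, absorbed power = emitted power.
Absorbing cross-section = A = 267.0 m²; emitting surface = 2A = 534.0 m² (ratio 2).
S·A_cross = εσ·A_surf·T⁴  ⇒  T⁴ = S/(2σ).
T⁴ = 1.00·4000/(2·5.67×10⁻⁸) = 3.527×10¹⁰ K⁴.
T = (3.527×10¹⁰)^(1/4).

T ≈ 433 K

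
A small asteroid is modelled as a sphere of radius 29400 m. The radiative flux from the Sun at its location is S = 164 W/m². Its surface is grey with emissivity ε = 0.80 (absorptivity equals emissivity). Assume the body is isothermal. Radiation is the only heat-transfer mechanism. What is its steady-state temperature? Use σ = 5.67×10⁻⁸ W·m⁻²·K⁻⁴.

At equilibrium, absorbed power = emitted power.
Absorbing cross-section = πr² = 2.715×10⁹ m²; emitting surface = 4πr² = 1.086×10¹⁰ m² (ratio 4).
εS·A_cross = εσ·A_surf·T⁴  ⇒  T⁴ = S/(4σ)   (ε cancels).
T⁴ = 164/(4·5.67×10⁻⁸) = 7.231×10⁸ K⁴.
T = (7.231×10⁸)^(1/4).

T ≈ 164 K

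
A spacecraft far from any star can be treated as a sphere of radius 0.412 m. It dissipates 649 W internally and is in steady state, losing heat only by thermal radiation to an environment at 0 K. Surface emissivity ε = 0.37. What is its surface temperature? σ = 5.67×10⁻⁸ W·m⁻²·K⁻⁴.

T ≈ 347 K

Steady state: internal power = radiated power, P = εσA T⁴.
Radiating area A = 4πr² = 2.133 m².
T⁴ = P/(εσA) = 649/(0.37·5.67×10⁻⁸·2.133) = 1.450×10¹⁰ K⁴.
T = (1.450×10¹⁰)^(1/4).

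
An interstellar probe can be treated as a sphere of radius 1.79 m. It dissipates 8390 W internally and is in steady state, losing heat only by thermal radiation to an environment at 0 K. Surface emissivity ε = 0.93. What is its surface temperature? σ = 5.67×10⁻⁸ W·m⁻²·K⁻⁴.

Steady state: internal power = radiated power, P = εσA T⁴.
Radiating area A = 4πr² = 40.26 m².
T⁴ = P/(εσA) = 8390/(0.93·5.67×10⁻⁸·40.26) = 3.952×10⁹ K⁴.
T = (3.952×10⁹)^(1/4).

T ≈ 251 K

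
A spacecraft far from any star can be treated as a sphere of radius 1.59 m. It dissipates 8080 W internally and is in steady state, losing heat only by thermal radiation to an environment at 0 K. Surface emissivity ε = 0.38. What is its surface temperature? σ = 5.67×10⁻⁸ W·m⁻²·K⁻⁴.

Steady state: internal power = radiated power, P = εσA T⁴.
Radiating area A = 4πr² = 31.77 m².
T⁴ = P/(εσA) = 8080/(0.38·5.67×10⁻⁸·31.77) = 1.180×10¹⁰ K⁴.
T = (1.180×10¹⁰)^(1/4).

T ≈ 330 K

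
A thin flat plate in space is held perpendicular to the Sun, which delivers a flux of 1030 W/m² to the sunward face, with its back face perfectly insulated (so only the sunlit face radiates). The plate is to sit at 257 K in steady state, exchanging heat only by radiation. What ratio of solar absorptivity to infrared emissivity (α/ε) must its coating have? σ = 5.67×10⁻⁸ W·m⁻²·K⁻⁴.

Balance: αS·A = εσ·1A·T⁴ ⇒ α/ε = σT⁴/S.
α/ε = 5.67×10⁻⁸·(257)⁴/1030 = 5.67×10⁻⁸·4.362×10⁹/1030.

α/ε ≈ 0.240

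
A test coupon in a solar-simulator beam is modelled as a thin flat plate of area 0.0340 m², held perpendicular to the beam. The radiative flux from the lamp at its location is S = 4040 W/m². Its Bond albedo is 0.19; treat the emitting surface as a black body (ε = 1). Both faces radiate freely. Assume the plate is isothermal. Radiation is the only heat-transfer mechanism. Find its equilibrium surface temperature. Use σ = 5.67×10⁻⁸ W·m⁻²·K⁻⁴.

T ≈ 412 K

At equilibrium, absorbed power = emitted power.
Absorbing cross-section = A = 0.03400 m²; emitting surface = 2A = 0.06800 m² (ratio 2).
(1−a)S·A_cross = εσ·A_surf·T⁴  ⇒  T⁴ = (1−a)S/(2σ).
T⁴ = 0.810·4040/(2·5.67×10⁻⁸) = 2.886×10¹⁰ K⁴.
T = (2.886×10¹⁰)^(1/4).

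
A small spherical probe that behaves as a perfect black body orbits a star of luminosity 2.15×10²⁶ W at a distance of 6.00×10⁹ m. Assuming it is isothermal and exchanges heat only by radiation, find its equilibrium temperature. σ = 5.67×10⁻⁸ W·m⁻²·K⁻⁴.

First find the stellar flux at distance d: S = L/(4πd²) = 2.15×10²⁶/(4π·(6.00×10⁹)²) = 4.753×10⁵ W/m².
For an isothermal sphere, absorbed (1−a)S·πr² = emitted σ·4πr²·T⁴, so T⁴ = (1−a)S/(4σ).
T⁴ = 1.00·4.753×10⁵/(4·5.67×10⁻⁸) = 2.095×10¹² K⁴.

T ≈ 1200 K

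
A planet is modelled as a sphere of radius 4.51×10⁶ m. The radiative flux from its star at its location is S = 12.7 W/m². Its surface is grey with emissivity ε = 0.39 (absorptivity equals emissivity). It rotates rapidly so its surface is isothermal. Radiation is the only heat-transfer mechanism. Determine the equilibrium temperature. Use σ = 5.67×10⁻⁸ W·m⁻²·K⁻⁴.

At equilibrium, absorbed power = emitted power.
Absorbing cross-section = πr² = 6.390×10¹³ m²; emitting surface = 4πr² = 2.556×10¹⁴ m² (ratio 4).
εS·A_cross = εσ·A_surf·T⁴  ⇒  T⁴ = S/(4σ)   (ε cancels).
T⁴ = 12.7/(4·5.67×10⁻⁸) = 5.600×10⁷ K⁴.
T = (5.600×10⁷)^(1/4).

T ≈ 86.5 K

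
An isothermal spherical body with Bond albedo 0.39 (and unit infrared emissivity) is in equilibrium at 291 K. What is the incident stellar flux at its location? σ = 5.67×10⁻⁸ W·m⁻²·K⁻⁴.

(1−a)S·πr² = σ·4πr²·T⁴ ⇒ S = 4σT⁴/(1−a).
S = 4·5.67×10⁻⁸·7.171×10⁹/0.610.

S ≈ 2670 W/m²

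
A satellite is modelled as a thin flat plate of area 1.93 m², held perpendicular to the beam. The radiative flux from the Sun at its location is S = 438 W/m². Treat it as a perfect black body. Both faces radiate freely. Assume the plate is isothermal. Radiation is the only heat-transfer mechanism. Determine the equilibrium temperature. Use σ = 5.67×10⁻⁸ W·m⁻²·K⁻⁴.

T ≈ 249 K

At equilibrium, absorbed power = emitted power.
Absorbing cross-section = A = 1.930 m²; emitting surface = 2A = 3.860 m² (ratio 2).
S·A_cross = εσ·A_surf·T⁴  ⇒  T⁴ = S/(2σ).
T⁴ = 1.00·438/(2·5.67×10⁻⁸) = 3.862×10⁹ K⁴.
T = (3.862×10⁹)^(1/4).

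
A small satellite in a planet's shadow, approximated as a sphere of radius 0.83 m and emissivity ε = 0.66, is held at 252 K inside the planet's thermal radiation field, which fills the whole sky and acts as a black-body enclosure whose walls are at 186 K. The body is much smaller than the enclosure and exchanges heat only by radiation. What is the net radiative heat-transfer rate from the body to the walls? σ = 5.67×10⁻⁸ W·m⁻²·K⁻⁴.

For a small grey body in a large enclosure: P_net = εσA(T_body⁴ − T_wall⁴).
A = 4πr² = 8.657 m²; T_body⁴ − T_wall⁴ = 4.033×10⁹ − 1.197×10⁹ = 2.836×10⁹ K⁴.
|P_net| = 0.66·5.67×10⁻⁸·8.657·2.836×10⁹.

P_net ≈ 919 W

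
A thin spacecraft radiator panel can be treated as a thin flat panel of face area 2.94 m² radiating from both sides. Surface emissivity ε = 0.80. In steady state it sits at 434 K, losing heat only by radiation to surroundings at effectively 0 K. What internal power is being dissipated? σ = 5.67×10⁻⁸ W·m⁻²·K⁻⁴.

P ≈ 9460 W

Steady state: P = εσA T⁴.
A = 2·2.94 = 5.880 m²; T⁴ = (434)⁴ = 3.548×10¹⁰ K⁴.
P = 0.80 × 5.67×10⁻⁸ × 5.880 × 3.548×10¹⁰.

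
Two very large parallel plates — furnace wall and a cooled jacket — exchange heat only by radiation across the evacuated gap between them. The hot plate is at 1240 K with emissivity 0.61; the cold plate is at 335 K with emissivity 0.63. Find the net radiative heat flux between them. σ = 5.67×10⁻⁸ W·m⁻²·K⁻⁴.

q ≈ 59900 W/m²

For two infinite grey parallel plates, q = σ(T₁⁴ − T₂⁴)/(1/ε₁ + 1/ε₂ − 1).
T₁⁴ − T₂⁴ = 2.364×10¹² − 1.259×10¹⁰ = 2.352×10¹² K⁴.
1/ε₁ + 1/ε₂ − 1 = 1.639 + 1.587 − 1 = 2.227.
q = 5.67×10⁻⁸ × 2.352×10¹² / 2.227.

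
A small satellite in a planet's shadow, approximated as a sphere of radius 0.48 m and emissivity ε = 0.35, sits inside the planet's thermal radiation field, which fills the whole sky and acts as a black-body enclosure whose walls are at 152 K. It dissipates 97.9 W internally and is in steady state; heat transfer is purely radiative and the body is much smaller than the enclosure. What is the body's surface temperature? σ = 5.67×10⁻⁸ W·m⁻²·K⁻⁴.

For a small grey body in a large enclosure, net radiated power = εσA(T⁴ − T_w⁴).
Steady state: P = εσA(T⁴ − T_w⁴) with A = 4πr² = 2.895 m².
T⁴ = P/(εσA) + T_w⁴ = 97.9/(0.35·5.67×10⁻⁸·2.895) + (152)⁴
    = 1.704×10⁹ + 5.338×10⁸ = 2.238×10⁹ K⁴.

T ≈ 217 K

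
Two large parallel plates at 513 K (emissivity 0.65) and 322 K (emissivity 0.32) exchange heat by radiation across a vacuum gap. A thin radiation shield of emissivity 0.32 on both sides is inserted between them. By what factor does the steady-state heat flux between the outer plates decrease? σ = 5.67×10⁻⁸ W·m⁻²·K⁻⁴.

factor ≈ 2.43

Without shield: q₀ = σΔ(T⁴)/(1/ε₁+1/ε₂−1) with denominator 3.663.
With shield the two gaps are in series; the resistances add: (1/ε₁+1/ε_s−1)+(1/ε_s+1/ε₂−1) = 3.663+5.250 = 8.913.
Heat-flux ratio q₀/q = 8.913/3.663.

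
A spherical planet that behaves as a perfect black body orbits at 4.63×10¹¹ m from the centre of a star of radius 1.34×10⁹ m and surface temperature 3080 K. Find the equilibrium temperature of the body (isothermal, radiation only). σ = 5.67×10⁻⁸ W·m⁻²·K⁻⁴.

The star's surface emits σT_*⁴; at distance d the flux is S = σT_*⁴(R_*/d)².
S = 5.67×10⁻⁸·(3080)⁴·(1.34×10⁹/4.63×10¹¹)² = 42.74 W/m².
For an isothermal sphere T⁴ = (1−a)S/(4σ) = 1.884×10⁸ K⁴.

T ≈ 117 K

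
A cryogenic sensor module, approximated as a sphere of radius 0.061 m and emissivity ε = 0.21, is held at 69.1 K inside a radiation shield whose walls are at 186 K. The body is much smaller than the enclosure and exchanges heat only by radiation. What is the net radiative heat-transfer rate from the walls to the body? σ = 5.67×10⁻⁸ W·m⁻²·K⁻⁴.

P_net ≈ 0.654 W

For a small grey body in a large enclosure: P_net = εσA(T_body⁴ − T_wall⁴).
A = 4πr² = 0.04676 m²; T_body⁴ − T_wall⁴ = 2.280×10⁷ − 1.197×10⁹ = -1.174×10⁹ K⁴.
|P_net| = 0.21·5.67×10⁻⁸·0.04676·1.174×10⁹.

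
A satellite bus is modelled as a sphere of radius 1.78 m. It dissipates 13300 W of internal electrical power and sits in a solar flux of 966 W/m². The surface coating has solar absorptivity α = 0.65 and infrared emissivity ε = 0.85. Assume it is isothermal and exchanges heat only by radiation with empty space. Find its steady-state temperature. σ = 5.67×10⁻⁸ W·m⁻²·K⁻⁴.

At steady state, absorbed solar power + internal power = radiated power.
Absorbed: α·S·A_cross = 0.65·966·9.954 = 6250 W (cross-section πr²).
Total input = 6250 + 13300 = 19550 W.
Radiated: εσ·A_surf·T⁴ with A_surf = 4πr² = 39.82 m².
T⁴ = 19550/(0.85·5.67×10⁻⁸·39.82) = 1.019×10¹⁰ K⁴.

T ≈ 318 K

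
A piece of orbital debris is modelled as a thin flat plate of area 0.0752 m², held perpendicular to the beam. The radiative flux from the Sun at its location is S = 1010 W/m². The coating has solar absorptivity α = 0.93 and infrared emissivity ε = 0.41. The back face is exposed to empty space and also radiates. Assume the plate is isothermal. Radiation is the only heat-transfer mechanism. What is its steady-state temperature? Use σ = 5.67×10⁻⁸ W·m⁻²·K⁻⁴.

At equilibrium, absorbed power = emitted power.
Absorbing cross-section = A = 0.07520 m²; emitting surface = 2A = 0.1504 m² (ratio 2).
αS·A_cross = εσ·A_surf·T⁴  ⇒  T⁴ = αS/(ε·2σ).
T⁴ = 0.930·1010/(0.41·2·5.67×10⁻⁸) = 2.020×10¹⁰ K⁴.
T = (2.020×10¹⁰)^(1/4).

T ≈ 377 K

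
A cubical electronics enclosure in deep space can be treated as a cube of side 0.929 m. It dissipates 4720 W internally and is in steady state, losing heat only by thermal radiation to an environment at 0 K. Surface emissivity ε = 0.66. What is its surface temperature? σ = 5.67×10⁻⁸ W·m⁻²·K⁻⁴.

T ≈ 395 K

Steady state: internal power = radiated power, P = εσA T⁴.
Radiating area A = 6L² = 5.178 m².
T⁴ = P/(εσA) = 4720/(0.66·5.67×10⁻⁸·5.178) = 2.436×10¹⁰ K⁴.
T = (2.436×10¹⁰)^(1/4).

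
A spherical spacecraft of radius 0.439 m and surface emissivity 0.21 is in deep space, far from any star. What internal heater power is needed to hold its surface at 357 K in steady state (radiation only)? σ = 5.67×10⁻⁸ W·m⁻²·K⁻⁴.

P ≈ 468 W

P = εσ·4πr²·T⁴.
4πr² = 2.422 m²; T⁴ = 1.624×10¹⁰ K⁴.
P = 0.21·5.67×10⁻⁸·2.422·1.624×10¹⁰.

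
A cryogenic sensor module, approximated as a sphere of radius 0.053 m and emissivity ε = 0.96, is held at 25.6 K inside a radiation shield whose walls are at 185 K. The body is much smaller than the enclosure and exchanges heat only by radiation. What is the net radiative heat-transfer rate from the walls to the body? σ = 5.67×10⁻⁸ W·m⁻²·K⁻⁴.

For a small grey body in a large enclosure: P_net = εσA(T_body⁴ − T_wall⁴).
A = 4πr² = 0.03530 m²; T_body⁴ − T_wall⁴ = 4.295×10⁵ − 1.171×10⁹ = -1.171×10⁹ K⁴.
|P_net| = 0.96·5.67×10⁻⁸·0.03530·1.171×10⁹.

P_net ≈ 2.25 W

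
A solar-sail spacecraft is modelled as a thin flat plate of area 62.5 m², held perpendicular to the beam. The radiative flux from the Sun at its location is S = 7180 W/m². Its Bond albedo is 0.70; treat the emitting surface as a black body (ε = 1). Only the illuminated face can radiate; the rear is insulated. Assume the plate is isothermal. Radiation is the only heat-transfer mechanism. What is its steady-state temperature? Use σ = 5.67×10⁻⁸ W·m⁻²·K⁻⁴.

At equilibrium, absorbed power = emitted power.
Absorbing cross-section = A = 62.50 m²; emitting surface = A = 62.50 m² (ratio 1).
(1−a)S·A_cross = εσ·A_surf·T⁴  ⇒  T⁴ = (1−a)S/(1σ).
T⁴ = 0.300·7180/(1·5.67×10⁻⁸) = 3.799×10¹⁰ K⁴.
T = (3.799×10¹⁰)^(1/4).

T ≈ 441 K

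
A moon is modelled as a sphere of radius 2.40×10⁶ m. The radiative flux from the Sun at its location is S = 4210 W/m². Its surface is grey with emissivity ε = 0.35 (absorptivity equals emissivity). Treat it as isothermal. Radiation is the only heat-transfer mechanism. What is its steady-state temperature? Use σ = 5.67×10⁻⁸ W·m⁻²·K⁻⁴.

At equilibrium, absorbed power = emitted power.
Absorbing cross-section = πr² = 1.810×10¹³ m²; emitting surface = 4πr² = 7.238×10¹³ m² (ratio 4).
εS·A_cross = εσ·A_surf·T⁴  ⇒  T⁴ = S/(4σ)   (ε cancels).
T⁴ = 4210/(4·5.67×10⁻⁸) = 1.856×10¹⁰ K⁴.
T = (1.856×10¹⁰)^(1/4).

T ≈ 369 K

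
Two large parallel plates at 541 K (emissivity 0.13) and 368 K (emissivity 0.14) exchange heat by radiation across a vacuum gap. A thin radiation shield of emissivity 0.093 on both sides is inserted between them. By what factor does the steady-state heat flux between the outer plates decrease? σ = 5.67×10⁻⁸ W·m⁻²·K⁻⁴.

factor ≈ 2.48

Without shield: q₀ = σΔ(T⁴)/(1/ε₁+1/ε₂−1) with denominator 13.84.
With shield the two gaps are in series; the resistances add: (1/ε₁+1/ε_s−1)+(1/ε_s+1/ε₂−1) = 17.44+16.90 = 34.34.
Heat-flux ratio q₀/q = 34.34/13.84.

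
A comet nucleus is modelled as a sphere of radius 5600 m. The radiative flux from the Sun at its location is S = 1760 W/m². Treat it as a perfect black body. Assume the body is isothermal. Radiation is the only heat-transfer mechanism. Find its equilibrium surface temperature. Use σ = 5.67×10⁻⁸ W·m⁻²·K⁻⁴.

T ≈ 297 K

At equilibrium, absorbed power = emitted power.
Absorbing cross-section = πr² = 9.852×10⁷ m²; emitting surface = 4πr² = 3.941×10⁸ m² (ratio 4).
S·A_cross = εσ·A_surf·T⁴  ⇒  T⁴ = S/(4σ).
T⁴ = 1.00·1760/(4·5.67×10⁻⁸) = 7.760×10⁹ K⁴.
T = (7.760×10⁹)^(1/4).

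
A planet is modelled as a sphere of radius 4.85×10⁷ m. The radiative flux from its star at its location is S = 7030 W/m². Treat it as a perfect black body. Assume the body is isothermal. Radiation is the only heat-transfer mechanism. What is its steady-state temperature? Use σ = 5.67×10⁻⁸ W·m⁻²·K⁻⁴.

At equilibrium, absorbed power = emitted power.
Absorbing cross-section = πr² = 7.390×10¹⁵ m²; emitting surface = 4πr² = 2.956×10¹⁶ m² (ratio 4).
S·A_cross = εσ·A_surf·T⁴  ⇒  T⁴ = S/(4σ).
T⁴ = 1.00·7030/(4·5.67×10⁻⁸) = 3.100×10¹⁰ K⁴.
T = (3.100×10¹⁰)^(1/4).

T ≈ 420 K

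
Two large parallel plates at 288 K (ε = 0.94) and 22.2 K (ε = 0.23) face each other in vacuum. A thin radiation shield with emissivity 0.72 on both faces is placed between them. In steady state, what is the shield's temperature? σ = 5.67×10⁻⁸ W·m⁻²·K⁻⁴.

T_s ≈ 269 K

In steady state the net flux on the hot side equals that on the cold side.
σ(T₁⁴−T_s⁴)/D₁ = σ(T_s⁴−T₂⁴)/D₂, with D₁ = 1/ε₁+1/ε_s−1 = 1.453, D₂ = 1/ε_s+1/ε₂−1 = 4.737.
Solve for T_s⁴: T_s⁴ = (D₂·T₁⁴ + D₁·T₂⁴)/(D₁+D₂) = 5.265×10⁹ K⁴.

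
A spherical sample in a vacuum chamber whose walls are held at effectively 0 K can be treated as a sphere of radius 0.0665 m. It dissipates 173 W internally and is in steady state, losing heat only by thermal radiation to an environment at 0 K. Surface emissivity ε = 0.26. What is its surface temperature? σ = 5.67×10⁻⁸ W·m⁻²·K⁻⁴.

T ≈ 678 K

Steady state: internal power = radiated power, P = εσA T⁴.
Radiating area A = 4πr² = 0.05557 m².
T⁴ = P/(εσA) = 173/(0.26·5.67×10⁻⁸·0.05557) = 2.112×10¹¹ K⁴.
T = (2.112×10¹¹)^(1/4).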